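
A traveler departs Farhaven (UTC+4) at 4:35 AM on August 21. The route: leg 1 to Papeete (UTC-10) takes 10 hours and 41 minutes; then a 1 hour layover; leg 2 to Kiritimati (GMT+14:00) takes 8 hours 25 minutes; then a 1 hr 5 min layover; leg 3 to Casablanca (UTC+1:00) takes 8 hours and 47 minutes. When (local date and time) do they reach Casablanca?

Convert departure to UTC: 4:35 AM − 4:00 = 12:35 AM UTC on Aug 21.
Add 10 hours 41 minutes leg 1 → 11:16 AM UTC.
Add 1 hour layover in Papeete → 12:16 PM UTC.
Add 8 hours and 25 minutes leg 2 → 8:41 PM UTC.
Add 1 hour 5 minutes layover in Kiritimati → 9:46 PM UTC.
Add 8 hours and 47 minutes leg 3 → 6:33 AM UTC (Aug 22).
Casablanca is UTC+1:00, so local arrival = 6:33 AM + 1:00 = 7:33 AM on Aug 22.

7:33 AM on August 22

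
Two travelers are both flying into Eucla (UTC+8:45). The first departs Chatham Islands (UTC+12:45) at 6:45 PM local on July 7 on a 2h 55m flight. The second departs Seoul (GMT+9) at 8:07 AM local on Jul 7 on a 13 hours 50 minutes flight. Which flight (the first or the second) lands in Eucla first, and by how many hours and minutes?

the first, by 4 hours 2 minutes

Flight 1 in UTC: 6:45 PM − 12:45 = 6:00 AM on Jul 7.
+2 hours and 55 minutes → arrive 8:55 AM UTC on Jul 7.
Flight 2 in UTC: 8:07 AM − 9:00 = 11:07 PM on Jul 6.
+13 hours 50 minutes → arrive 12:57 PM UTC on Jul 7.
Flight 1 lands earlier by 4 hours 2 minutes.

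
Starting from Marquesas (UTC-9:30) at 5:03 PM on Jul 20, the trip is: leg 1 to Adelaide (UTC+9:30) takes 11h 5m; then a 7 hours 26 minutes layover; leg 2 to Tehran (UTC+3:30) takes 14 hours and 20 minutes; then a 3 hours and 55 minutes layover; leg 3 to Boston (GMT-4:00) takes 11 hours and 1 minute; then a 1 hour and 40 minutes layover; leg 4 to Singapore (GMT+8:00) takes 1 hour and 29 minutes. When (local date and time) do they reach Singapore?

Convert departure to UTC: 5:03 PM + 9:30 = 2:33 AM UTC on Jul 21.
Add 11 hours and 5 minutes leg 1 → 1:38 PM UTC.
Add 7 hours and 26 minutes layover in Adelaide → 9:04 PM UTC.
Add 14 hours and 20 minutes leg 2 → 11:24 AM UTC (Jul 22).
Add 3 hours and 55 minutes layover in Tehran → 3:19 PM UTC.
Add 11 hours and 1 minute leg 3 → 2:20 AM UTC (Jul 23).
Add 1 hour and 40 minutes layover in Boston → 4:00 AM UTC.
Add 1 hour and 29 minutes leg 4 → 5:29 AM UTC.
Singapore is UTC+8:00, so local arrival = 5:29 AM + 8:00 = 1:29 PM on Jul 23.

1:29 PM on July 23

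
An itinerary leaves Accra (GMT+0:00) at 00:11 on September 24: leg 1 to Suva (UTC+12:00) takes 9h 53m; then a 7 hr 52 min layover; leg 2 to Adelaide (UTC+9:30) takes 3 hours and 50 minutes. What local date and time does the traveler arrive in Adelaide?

07:16 on Sep 25

Accra is at UTC+0, so departure is already 00:11 UTC on Sep 24.
Add 9 hours and 53 minutes leg 1 → 10:04 UTC.
Add 7 hours 52 minutes layover in Suva → 17:56 UTC.
Add 3 hours and 50 minutes leg 2 → 21:46 UTC.
Adelaide is UTC+9:30, so local arrival = 21:46 + 9:30 = 07:16 on Sep 25.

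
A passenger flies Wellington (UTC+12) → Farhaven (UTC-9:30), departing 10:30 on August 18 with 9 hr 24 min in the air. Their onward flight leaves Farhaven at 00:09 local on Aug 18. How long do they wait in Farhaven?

Convert departure to UTC: 10:30 − 12:00 = 22:30 UTC on Aug 17.
Add 9 hours 24 minutes flight time → 07:54 UTC (Aug 18).
Farhaven is UTC−9:30, so local arrival = 07:54 − 9:30 = 22:24 on Aug 17.
Layover = 00:09 − 22:24 (+1 day) = 1 hour 45 minutes.

1 hour 45 minutes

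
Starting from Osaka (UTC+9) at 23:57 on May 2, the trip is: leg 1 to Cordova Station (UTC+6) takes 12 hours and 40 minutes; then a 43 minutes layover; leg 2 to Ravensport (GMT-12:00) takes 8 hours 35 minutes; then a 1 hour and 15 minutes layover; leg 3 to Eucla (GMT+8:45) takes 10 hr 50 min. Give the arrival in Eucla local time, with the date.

09:45 on May 4

Convert departure to UTC: 23:57 − 9:00 = 14:57 UTC on May 2.
Add 12 hours and 40 minutes leg 1 → 03:37 UTC (May 3).
Add 43 minutes layover in Cordova Station → 04:20 UTC.
Add 8 hours and 35 minutes leg 2 → 12:55 UTC.
Add 1 hour and 15 minutes layover in Ravensport → 14:10 UTC.
Add 10 hours and 50 minutes leg 3 → 01:00 UTC (May 4).
Eucla is UTC+8:45, so local arrival = 01:00 + 8:45 = 09:45 on May 4.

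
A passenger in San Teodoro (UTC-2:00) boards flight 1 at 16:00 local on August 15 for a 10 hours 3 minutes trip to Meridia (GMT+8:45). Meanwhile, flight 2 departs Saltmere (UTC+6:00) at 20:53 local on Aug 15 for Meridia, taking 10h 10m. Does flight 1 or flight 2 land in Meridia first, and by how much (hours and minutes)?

Flight 1 in UTC: 16:00 + 2:00 = 18:00 on Aug 15.
+10 hours and 3 minutes → arrive 04:03 UTC on Aug 16.
Flight 2 in UTC: 20:53 − 6:00 = 14:53 on Aug 15.
+10 hours and 10 minutes → arrive 01:03 UTC on Aug 16.
Flight 2 lands earlier by 3 hours.

the second, by 3 hours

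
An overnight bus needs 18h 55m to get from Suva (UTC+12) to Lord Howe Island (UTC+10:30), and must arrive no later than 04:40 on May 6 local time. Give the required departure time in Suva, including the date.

Target arrival in UTC: 04:40 − 10:30 = 18:10 on May 5.
Subtract 18 hours and 55 minutes → departure 23:15 UTC on May 4.
Suva is UTC+12:00: 23:15 + 12:00 = 11:15 on May 5.

11:15 on May 5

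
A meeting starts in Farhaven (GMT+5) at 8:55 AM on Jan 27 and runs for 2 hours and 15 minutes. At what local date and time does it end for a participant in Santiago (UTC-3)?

Convert start to UTC: 8:55 AM − 5:00 = 3:55 AM UTC on Jan 27.
Add 2 hours and 15 minutes duration → 6:10 AM UTC.
Santiago is UTC−3:00, so local end time = 6:10 AM − 3:00 = 3:10 AM on Jan 27.

3:10 AM on January 27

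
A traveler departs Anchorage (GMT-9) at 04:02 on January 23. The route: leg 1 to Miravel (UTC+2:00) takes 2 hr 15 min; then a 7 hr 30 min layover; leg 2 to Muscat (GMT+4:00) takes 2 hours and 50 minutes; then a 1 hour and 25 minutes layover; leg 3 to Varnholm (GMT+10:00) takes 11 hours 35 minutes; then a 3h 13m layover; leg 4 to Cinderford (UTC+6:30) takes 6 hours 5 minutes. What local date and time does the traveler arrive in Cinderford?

06:25 on Jan 25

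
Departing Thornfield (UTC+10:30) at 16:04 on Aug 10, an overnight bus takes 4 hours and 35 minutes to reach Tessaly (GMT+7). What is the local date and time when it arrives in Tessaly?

Tessaly is 3:30 behind Thornfield.
After 4 hours 35 minutes it is 20:39 in Thornfield.
Shift by the zone difference: 20:39 − 3:30 = 17:09 on Aug 10 in Tessaly.

17:09 on August 10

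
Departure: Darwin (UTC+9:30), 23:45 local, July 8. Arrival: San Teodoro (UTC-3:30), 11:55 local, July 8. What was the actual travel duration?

San Teodoro is 13:00 behind Darwin.
Clock-face elapsed time (ignoring zones) is −11 hours 50 minutes.
Actual elapsed = −11 hours 50 minutes + 13:00 = 1 hour 10 minutes.

1 hour 10 minutes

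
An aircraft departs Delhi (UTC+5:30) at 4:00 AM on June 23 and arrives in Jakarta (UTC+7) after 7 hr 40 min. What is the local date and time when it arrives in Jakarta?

Convert departure to UTC: 4:00 AM − 5:30 = 10:30 PM UTC on Jun 22.
Add 7 hours 40 minutes travel time → 6:10 AM UTC (Jun 23).
Jakarta is UTC+7:00, so local arrival = 6:10 AM + 7:00 = 1:10 PM on Jun 23.

1:10 PM on June 23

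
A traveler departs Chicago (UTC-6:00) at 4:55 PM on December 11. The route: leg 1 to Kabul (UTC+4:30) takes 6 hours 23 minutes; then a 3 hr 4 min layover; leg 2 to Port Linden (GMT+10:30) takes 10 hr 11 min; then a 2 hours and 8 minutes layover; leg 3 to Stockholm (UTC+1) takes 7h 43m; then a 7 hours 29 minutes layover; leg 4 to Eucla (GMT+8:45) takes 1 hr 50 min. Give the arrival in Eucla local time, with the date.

10:28 PM on Dec 13

Convert departure to UTC: 4:55 PM + 6:00 = 10:55 PM UTC on Dec 11.
Add 6 hours 23 minutes leg 1 → 5:18 AM UTC (Dec 12).
Add 3 hours and 4 minutes layover in Kabul → 8:22 AM UTC.
Add 10 hours and 11 minutes leg 2 → 6:33 PM UTC.
Add 2 hours 8 minutes layover in Port Linden → 8:41 PM UTC.
Add 7 hours 43 minutes leg 3 → 4:24 AM UTC (Dec 13).
Add 7 hours and 29 minutes layover in Stockholm → 11:53 AM UTC.
Add 1 hour and 50 minutes leg 4 → 1:43 PM UTC.
Eucla is UTC+8:45, so local arrival = 1:43 PM + 8:45 = 10:28 PM on Dec 13.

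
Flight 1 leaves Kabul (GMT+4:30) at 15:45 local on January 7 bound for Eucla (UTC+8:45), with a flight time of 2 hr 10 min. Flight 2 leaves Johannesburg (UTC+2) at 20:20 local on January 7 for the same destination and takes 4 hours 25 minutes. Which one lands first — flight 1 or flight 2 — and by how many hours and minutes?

the first, by 9 hours 20 minutes

Flight 1 in UTC: 15:45 − 4:30 = 11:15 on Jan 7.
+2 hours and 10 minutes → arrive 13:25 UTC on Jan 7.
Flight 2 in UTC: 20:20 − 2:00 = 18:20 on Jan 7.
+4 hours 25 minutes → arrive 22:45 UTC on Jan 7.
Flight 1 lands earlier by 9 hours 20 minutes.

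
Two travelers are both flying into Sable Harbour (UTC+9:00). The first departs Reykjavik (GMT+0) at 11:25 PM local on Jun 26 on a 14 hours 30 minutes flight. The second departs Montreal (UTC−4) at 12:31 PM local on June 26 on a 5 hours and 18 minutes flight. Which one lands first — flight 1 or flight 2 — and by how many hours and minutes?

Flight 1 departs at 11:25 PM UTC (Jun 26).
+14 hours and 30 minutes → arrive 1:55 PM UTC on Jun 27.
Flight 2 in UTC: 12:31 PM + 4:00 = 4:31 PM on Jun 26.
+5 hours and 18 minutes → arrive 9:49 PM UTC on Jun 26.
Flight 2 lands earlier by 16 hours 6 minutes.

the second, by 16 hours 6 minutes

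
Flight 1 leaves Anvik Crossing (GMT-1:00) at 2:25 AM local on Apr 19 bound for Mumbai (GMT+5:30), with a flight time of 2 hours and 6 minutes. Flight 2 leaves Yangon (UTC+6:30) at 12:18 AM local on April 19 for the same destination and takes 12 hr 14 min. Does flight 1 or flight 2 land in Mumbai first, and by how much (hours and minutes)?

Flight 1 in UTC: 2:25 AM + 1:00 = 3:25 AM on Apr 19.
+2 hours and 6 minutes → arrive 5:31 AM UTC on Apr 19.
Flight 2 in UTC: 12:18 AM − 6:30 = 5:48 PM on Apr 18.
+12 hours and 14 minutes → arrive 6:02 AM UTC on Apr 19.
Flight 1 lands earlier by 31 minutes.

the first, by 31 minutes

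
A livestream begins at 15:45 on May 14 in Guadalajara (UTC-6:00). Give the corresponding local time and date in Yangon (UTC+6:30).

04:15 on May 15

Yangon is 12:30 ahead of Guadalajara.
Shift by the zone difference: 15:45 + 12:30 = 04:15 on May 15 in Yangon.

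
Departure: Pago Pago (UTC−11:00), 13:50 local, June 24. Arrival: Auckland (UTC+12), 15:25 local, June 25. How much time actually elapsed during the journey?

Departure in UTC: 13:50 + 11:00 = 00:50 on Jun 25.
Arrival in UTC: 15:25 − 12:00 = 03:25 on Jun 25.
Elapsed = 03:25 − 00:50 = 2 hours 35 minutes.

2 hours 35 minutes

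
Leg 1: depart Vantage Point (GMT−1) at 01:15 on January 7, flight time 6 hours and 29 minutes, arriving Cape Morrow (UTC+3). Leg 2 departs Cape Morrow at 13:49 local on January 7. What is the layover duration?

2 hours 5 minutes

Convert departure to UTC: 01:15 + 1:00 = 02:15 UTC on Jan 7.
Add 6 hours 29 minutes flight time → 08:44 UTC.
Cape Morrow is UTC+3:00, so local arrival = 08:44 + 3:00 = 11:44 on Jan 7.
Layover = 13:49 − 11:44 = 2 hours 5 minutes.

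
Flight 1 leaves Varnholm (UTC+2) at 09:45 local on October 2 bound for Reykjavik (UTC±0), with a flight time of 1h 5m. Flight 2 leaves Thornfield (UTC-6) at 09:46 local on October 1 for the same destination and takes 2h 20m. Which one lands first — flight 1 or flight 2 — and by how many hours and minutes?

Flight 1 in UTC: 09:45 − 2:00 = 07:45 on Oct 2.
+1 hour and 5 minutes → arrive 08:50 UTC on Oct 2.
Flight 2 in UTC: 09:46 + 6:00 = 15:46 on Oct 1.
+2 hours 20 minutes → arrive 18:06 UTC on Oct 1.
Flight 2 lands earlier by 14 hours 44 minutes.

the second, by 14 hours 44 minutes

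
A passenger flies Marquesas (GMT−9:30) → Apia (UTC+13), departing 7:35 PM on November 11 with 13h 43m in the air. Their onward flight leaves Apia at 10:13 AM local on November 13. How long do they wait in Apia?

Convert departure to UTC: 7:35 PM + 9:30 = 5:05 AM UTC on Nov 12.
Add 13 hours and 43 minutes flight time → 6:48 PM UTC.
Apia is UTC+13:00, so local arrival = 6:48 PM + 13:00 = 7:48 AM on Nov 13.
Layover = 10:13 AM − 7:48 AM = 2 hours 25 minutes.

2 hours 25 minutes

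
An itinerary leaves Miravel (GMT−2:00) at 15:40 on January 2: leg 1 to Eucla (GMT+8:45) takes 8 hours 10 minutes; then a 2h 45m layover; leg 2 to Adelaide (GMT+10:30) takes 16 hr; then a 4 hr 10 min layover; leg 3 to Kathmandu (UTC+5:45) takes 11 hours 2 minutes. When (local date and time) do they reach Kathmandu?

Convert departure to UTC: 15:40 + 2:00 = 17:40 UTC on Jan 2.
Add 8 hours 10 minutes leg 1 → 01:50 UTC (Jan 3).
Add 2 hours 45 minutes layover in Eucla → 04:35 UTC.
Add 16 hours leg 2 → 20:35 UTC.
Add 4 hours and 10 minutes layover in Adelaide → 00:45 UTC (Jan 4).
Add 11 hours 2 minutes leg 3 → 11:47 UTC.
Kathmandu is UTC+5:45, so local arrival = 11:47 + 5:45 = 17:32 on Jan 4.

17:32 on Jan 4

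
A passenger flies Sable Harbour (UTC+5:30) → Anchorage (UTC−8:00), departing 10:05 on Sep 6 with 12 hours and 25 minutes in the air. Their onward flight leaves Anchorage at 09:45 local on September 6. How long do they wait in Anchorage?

45 minutes

Convert departure to UTC: 10:05 − 5:30 = 04:35 UTC on Sep 6.
Add 12 hours 25 minutes flight time → 17:00 UTC.
Anchorage is UTC−8:00, so local arrival = 17:00 − 8:00 = 09:00 on Sep 6.
Layover = 09:45 − 09:00 = 45 minutes.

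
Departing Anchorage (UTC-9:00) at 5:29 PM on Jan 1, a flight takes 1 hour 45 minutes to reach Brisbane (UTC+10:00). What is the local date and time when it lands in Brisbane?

Convert departure to UTC: 5:29 PM + 9:00 = 2:29 AM UTC on Jan 2.
Add 1 hour 45 minutes travel time → 4:14 AM UTC.
Brisbane is UTC+10:00, so local arrival = 4:14 AM + 10:00 = 2:14 PM on Jan 2.

2:14 PM on January 2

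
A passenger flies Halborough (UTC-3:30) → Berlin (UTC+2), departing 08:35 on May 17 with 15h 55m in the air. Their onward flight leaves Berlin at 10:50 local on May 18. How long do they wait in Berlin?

4 hours 50 minutes

Convert departure to UTC: 08:35 + 3:30 = 12:05 UTC on May 17.
Add 15 hours and 55 minutes flight time → 04:00 UTC (May 18).
Berlin is UTC+2:00, so local arrival = 04:00 + 2:00 = 06:00 on May 18.
Layover = 10:50 − 06:00 = 4 hours 50 minutes.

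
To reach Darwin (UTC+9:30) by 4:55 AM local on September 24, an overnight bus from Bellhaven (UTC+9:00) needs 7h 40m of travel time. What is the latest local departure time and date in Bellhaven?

Target arrival in UTC: 4:55 AM − 9:30 = 7:25 PM on Sep 23.
Subtract 7 hours and 40 minutes → departure 11:45 AM UTC on Sep 23.
Bellhaven is UTC+9:00: 11:45 AM + 9:00 = 8:45 PM on Sep 23.

8:45 PM on Sep 23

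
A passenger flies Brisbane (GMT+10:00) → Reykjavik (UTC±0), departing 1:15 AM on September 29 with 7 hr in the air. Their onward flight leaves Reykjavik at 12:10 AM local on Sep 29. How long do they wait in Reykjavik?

1 hour 55 minutes

Convert departure to UTC: 1:15 AM − 10:00 = 3:15 PM UTC on Sep 28.
Add 7 hours flight time → 10:15 PM UTC.
Reykjavik is UTC+0, so local arrival is the same: 10:15 PM on Sep 28.
Layover = 12:10 AM − 10:15 PM (+1 day) = 1 hour 55 minutes.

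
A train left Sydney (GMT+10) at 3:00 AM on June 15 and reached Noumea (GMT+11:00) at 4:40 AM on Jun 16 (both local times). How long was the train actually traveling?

Departure in UTC: 3:00 AM − 10:00 = 5:00 PM on Jun 14.
Arrival in UTC: 4:40 AM − 11:00 = 5:40 PM on Jun 15.
Elapsed = 5:40 PM − 5:00 PM (+1 day) = 24 hours 40 minutes.

24 hours 40 minutes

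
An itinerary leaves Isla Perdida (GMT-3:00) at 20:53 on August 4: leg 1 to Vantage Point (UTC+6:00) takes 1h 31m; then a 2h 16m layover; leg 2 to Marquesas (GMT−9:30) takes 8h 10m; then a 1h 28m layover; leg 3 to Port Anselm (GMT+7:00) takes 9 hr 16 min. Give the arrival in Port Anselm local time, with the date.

05:34 on Aug 6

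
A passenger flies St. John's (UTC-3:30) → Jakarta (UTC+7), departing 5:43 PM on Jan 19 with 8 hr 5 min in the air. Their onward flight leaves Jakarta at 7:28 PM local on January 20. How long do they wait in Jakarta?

7 hours 10 minutes

Convert departure to UTC: 5:43 PM + 3:30 = 9:13 PM UTC on Jan 19.
Add 8 hours and 5 minutes flight time → 5:18 AM UTC (Jan 20).
Jakarta is UTC+7:00, so local arrival = 5:18 AM + 7:00 = 12:18 PM on Jan 20.
Layover = 7:28 PM − 12:18 PM = 7 hours 10 minutes.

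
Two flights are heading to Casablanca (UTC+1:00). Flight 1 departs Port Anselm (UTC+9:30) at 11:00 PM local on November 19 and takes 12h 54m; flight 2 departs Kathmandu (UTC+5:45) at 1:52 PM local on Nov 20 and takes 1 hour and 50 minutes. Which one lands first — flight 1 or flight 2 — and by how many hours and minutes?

the first, by 7 hours 33 minutes

Flight 1 in UTC: 11:00 PM − 9:30 = 1:30 PM on Nov 19.
+12 hours 54 minutes → arrive 2:24 AM UTC on Nov 20.
Flight 2 in UTC: 1:52 PM − 5:45 = 8:07 AM on Nov 20.
+1 hour and 50 minutes → arrive 9:57 AM UTC on Nov 20.
Flight 1 lands earlier by 7 hours 33 minutes.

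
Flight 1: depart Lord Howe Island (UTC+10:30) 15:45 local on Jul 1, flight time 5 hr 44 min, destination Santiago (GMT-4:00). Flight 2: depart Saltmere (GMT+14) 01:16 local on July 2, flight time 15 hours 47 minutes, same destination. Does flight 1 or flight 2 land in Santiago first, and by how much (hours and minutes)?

the first, by 16 hours 4 minutes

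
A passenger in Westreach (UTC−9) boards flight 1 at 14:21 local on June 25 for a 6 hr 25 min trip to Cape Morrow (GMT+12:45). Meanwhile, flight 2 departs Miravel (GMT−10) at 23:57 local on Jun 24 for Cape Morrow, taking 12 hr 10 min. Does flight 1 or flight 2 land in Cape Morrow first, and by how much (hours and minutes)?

the second, by 7 hours 39 minutes

Flight 1 in UTC: 14:21 + 9:00 = 23:21 on Jun 25.
+6 hours 25 minutes → arrive 05:46 UTC on Jun 26.
Flight 2 in UTC: 23:57 + 10:00 = 09:57 on Jun 25.
+12 hours and 10 minutes → arrive 22:07 UTC on Jun 25.
Flight 2 lands earlier by 7 hours 39 minutes.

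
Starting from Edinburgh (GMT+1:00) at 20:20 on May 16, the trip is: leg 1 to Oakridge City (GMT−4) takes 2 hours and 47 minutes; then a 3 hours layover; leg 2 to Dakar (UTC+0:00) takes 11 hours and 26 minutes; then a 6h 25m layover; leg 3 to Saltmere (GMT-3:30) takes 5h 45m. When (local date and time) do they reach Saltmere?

Convert departure to UTC: 20:20 − 1:00 = 19:20 UTC on May 16.
Add 2 hours and 47 minutes leg 1 → 22:07 UTC.
Add 3 hours layover in Oakridge City → 01:07 UTC (May 17).
Add 11 hours and 26 minutes leg 2 → 12:33 UTC.
Add 6 hours and 25 minutes layover in Dakar → 18:58 UTC.
Add 5 hours and 45 minutes leg 3 → 00:43 UTC (May 18).
Saltmere is UTC−3:30, so local arrival = 00:43 − 3:30 = 21:13 on May 17.

21:13 on May 17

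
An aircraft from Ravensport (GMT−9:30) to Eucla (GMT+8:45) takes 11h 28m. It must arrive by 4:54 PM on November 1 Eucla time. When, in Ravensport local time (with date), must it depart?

11:11 AM on October 31

Target arrival in UTC: 4:54 PM − 8:45 = 8:09 AM on Nov 1.
Subtract 11 hours 28 minutes → departure 8:41 PM UTC on Oct 31.
Ravensport is UTC−9:30: 8:41 PM − 9:30 = 11:11 AM on Oct 31.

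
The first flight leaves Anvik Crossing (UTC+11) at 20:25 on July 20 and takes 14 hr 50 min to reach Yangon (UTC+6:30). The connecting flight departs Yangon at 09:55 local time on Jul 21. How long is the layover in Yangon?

Convert departure to UTC: 20:25 − 11:00 = 09:25 UTC on Jul 20.
Add 14 hours 50 minutes flight time → 00:15 UTC (Jul 21).
Yangon is UTC+6:30, so local arrival = 00:15 + 6:30 = 06:45 on Jul 21.
Layover = 09:55 − 06:45 = 3 hours 10 minutes.

3 hours 10 minutes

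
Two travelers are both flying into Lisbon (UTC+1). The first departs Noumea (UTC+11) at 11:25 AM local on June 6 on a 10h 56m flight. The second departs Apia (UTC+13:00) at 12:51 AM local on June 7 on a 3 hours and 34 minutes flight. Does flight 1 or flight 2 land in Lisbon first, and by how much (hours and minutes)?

the first, by 4 hours 4 minutes

Flight 1 in UTC: 11:25 AM − 11:00 = 12:25 AM on Jun 6.
+10 hours 56 minutes → arrive 11:21 AM UTC on Jun 6.
Flight 2 in UTC: 12:51 AM − 13:00 = 11:51 AM on Jun 6.
+3 hours 34 minutes → arrive 3:25 PM UTC on Jun 6.
Flight 1 lands earlier by 4 hours 4 minutes.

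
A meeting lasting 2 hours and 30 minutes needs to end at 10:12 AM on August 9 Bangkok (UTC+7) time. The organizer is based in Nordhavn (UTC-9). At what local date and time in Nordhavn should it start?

3:42 PM on August 8

Target end time in UTC: 10:12 AM − 7:00 = 3:12 AM on Aug 9.
Subtract 2 hours 30 minutes → start 12:42 AM UTC on Aug 9.
Nordhavn is UTC−9:00: 12:42 AM − 9:00 = 3:42 PM on Aug 8.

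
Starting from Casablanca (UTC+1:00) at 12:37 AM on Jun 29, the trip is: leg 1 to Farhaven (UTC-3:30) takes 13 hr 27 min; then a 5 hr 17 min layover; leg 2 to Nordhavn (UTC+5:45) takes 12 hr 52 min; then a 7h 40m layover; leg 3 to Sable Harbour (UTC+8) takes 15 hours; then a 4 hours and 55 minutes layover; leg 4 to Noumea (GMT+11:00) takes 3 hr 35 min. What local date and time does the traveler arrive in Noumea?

Convert departure to UTC: 12:37 AM − 1:00 = 11:37 PM UTC on Jun 28.
Add 13 hours 27 minutes leg 1 → 1:04 PM UTC (Jun 29).
Add 5 hours 17 minutes layover in Farhaven → 6:21 PM UTC.
Add 12 hours and 52 minutes leg 2 → 7:13 AM UTC (Jun 30).
Add 7 hours 40 minutes layover in Nordhavn → 2:53 PM UTC.
Add 15 hours leg 3 → 5:53 AM UTC (Jul 1).
Add 4 hours 55 minutes layover in Sable Harbour → 10:48 AM UTC.
Add 3 hours and 35 minutes leg 4 → 2:23 PM UTC.
Noumea is UTC+11:00, so local arrival = 2:23 PM + 11:00 = 1:23 AM on Jul 2.

1:23 AM on July 2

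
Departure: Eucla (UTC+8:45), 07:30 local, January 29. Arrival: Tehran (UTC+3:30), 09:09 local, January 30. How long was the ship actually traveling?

30 hours 54 minutes

Tehran is 5:15 behind Eucla.
Clock-face elapsed time (ignoring zones) is 25 hours 39 minutes.
Actual elapsed = 25 hours 39 minutes + 5:15 = 30 hours 54 minutes.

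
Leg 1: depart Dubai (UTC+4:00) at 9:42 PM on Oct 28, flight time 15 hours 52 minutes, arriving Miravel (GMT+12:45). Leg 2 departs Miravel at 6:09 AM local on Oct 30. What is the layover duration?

Convert departure to UTC: 9:42 PM − 4:00 = 5:42 PM UTC on Oct 28.
Add 15 hours and 52 minutes flight time → 9:34 AM UTC (Oct 29).
Miravel is UTC+12:45, so local arrival = 9:34 AM + 12:45 = 10:19 PM on Oct 29.
Layover = 6:09 AM − 10:19 PM (+1 day) = 7 hours 50 minutes.

7 hours 50 minutes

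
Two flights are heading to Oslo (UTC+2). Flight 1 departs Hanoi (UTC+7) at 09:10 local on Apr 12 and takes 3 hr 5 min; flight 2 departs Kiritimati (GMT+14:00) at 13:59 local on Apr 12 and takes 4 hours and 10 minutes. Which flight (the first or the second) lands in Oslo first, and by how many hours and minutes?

the second, by 1 hour 6 minutes

Flight 1 in UTC: 09:10 − 7:00 = 02:10 on Apr 12.
+3 hours 5 minutes → arrive 05:15 UTC on Apr 12.
Flight 2 in UTC: 13:59 − 14:00 = 23:59 on Apr 11.
+4 hours 10 minutes → arrive 04:09 UTC on Apr 12.
Flight 2 lands earlier by 1 hour 6 minutes.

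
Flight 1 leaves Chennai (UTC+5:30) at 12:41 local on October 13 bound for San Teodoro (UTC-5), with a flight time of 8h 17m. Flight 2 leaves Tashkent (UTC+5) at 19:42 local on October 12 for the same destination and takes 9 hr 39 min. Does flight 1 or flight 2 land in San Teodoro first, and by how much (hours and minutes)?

the second, by 15 hours 7 minutes

Flight 1 in UTC: 12:41 − 5:30 = 07:11 on Oct 13.
+8 hours and 17 minutes → arrive 15:28 UTC on Oct 13.
Flight 2 in UTC: 19:42 − 5:00 = 14:42 on Oct 12.
+9 hours 39 minutes → arrive 00:21 UTC on Oct 13.
Flight 2 lands earlier by 15 hours 7 minutes.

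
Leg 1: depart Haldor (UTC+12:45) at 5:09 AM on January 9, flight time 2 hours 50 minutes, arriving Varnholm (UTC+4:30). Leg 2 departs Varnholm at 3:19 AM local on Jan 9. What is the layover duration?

Convert departure to UTC: 5:09 AM − 12:45 = 4:24 PM UTC on Jan 8.
Add 2 hours and 50 minutes flight time → 7:14 PM UTC.
Varnholm is UTC+4:30, so local arrival = 7:14 PM + 4:30 = 11:44 PM on Jan 8.
Layover = 3:19 AM − 11:44 PM (+1 day) = 3 hours 35 minutes.

3 hours 35 minutes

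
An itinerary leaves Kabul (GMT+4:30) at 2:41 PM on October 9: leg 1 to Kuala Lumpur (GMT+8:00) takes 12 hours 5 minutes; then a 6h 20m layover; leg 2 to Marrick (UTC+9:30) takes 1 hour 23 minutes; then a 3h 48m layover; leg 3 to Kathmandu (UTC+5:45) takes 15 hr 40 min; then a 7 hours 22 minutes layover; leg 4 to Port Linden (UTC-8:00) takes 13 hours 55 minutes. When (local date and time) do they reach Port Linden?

2:44 PM on October 11

Convert departure to UTC: 2:41 PM − 4:30 = 10:11 AM UTC on Oct 9.
Add 12 hours and 5 minutes leg 1 → 10:16 PM UTC.
Add 6 hours 20 minutes layover in Kuala Lumpur → 4:36 AM UTC (Oct 10).
Add 1 hour 23 minutes leg 2 → 5:59 AM UTC.
Add 3 hours and 48 minutes layover in Marrick → 9:47 AM UTC.
Add 15 hours and 40 minutes leg 3 → 1:27 AM UTC (Oct 11).
Add 7 hours 22 minutes layover in Kathmandu → 8:49 AM UTC.
Add 13 hours and 55 minutes leg 4 → 10:44 PM UTC.
Port Linden is UTC−8:00, so local arrival = 10:44 PM − 8:00 = 2:44 PM on Oct 11.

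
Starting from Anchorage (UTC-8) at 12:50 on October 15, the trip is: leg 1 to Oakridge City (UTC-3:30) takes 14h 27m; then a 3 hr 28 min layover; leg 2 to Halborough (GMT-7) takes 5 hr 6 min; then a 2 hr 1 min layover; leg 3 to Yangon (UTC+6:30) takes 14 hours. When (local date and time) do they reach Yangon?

Convert departure to UTC: 12:50 + 8:00 = 20:50 UTC on Oct 15.
Add 14 hours and 27 minutes leg 1 → 11:17 UTC (Oct 16).
Add 3 hours and 28 minutes layover in Oakridge City → 14:45 UTC.
Add 5 hours 6 minutes leg 2 → 19:51 UTC.
Add 2 hours and 1 minute layover in Halborough → 21:52 UTC.
Add 14 hours leg 3 → 11:52 UTC (Oct 17).
Yangon is UTC+6:30, so local arrival = 11:52 + 6:30 = 18:22 on Oct 17.

18:22 on Oct 17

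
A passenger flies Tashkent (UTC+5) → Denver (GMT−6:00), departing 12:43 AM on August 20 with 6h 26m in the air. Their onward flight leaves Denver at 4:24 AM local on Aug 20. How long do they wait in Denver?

8 hours 15 minutes

Convert departure to UTC: 12:43 AM − 5:00 = 7:43 PM UTC on Aug 19.
Add 6 hours and 26 minutes flight time → 2:09 AM UTC (Aug 20).
Denver is UTC−6:00, so local arrival = 2:09 AM − 6:00 = 8:09 PM on Aug 19.
Layover = 4:24 AM − 8:09 PM (+1 day) = 8 hours 15 minutes.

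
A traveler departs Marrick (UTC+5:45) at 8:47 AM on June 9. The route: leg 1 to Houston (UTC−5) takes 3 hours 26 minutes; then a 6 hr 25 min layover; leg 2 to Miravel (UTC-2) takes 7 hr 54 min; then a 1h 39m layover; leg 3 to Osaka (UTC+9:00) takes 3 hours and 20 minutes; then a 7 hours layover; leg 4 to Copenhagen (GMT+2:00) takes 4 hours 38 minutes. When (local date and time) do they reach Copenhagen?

Convert departure to UTC: 8:47 AM − 5:45 = 3:02 AM UTC on Jun 9.
Add 3 hours 26 minutes leg 1 → 6:28 AM UTC.
Add 6 hours 25 minutes layover in Houston → 12:53 PM UTC.
Add 7 hours 54 minutes leg 2 → 8:47 PM UTC.
Add 1 hour and 39 minutes layover in Miravel → 10:26 PM UTC.
Add 3 hours 20 minutes leg 3 → 1:46 AM UTC (Jun 10).
Add 7 hours layover in Osaka → 8:46 AM UTC.
Add 4 hours and 38 minutes leg 4 → 1:24 PM UTC.
Copenhagen is UTC+2:00, so local arrival = 1:24 PM + 2:00 = 3:24 PM on Jun 10.

3:24 PM on Jun 10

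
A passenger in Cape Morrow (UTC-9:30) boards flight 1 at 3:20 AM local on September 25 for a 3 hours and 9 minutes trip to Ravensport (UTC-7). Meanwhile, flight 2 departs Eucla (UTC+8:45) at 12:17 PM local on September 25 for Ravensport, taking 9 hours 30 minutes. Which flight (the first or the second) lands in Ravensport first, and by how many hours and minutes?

Flight 1 in UTC: 3:20 AM + 9:30 = 12:50 PM on Sep 25.
+3 hours 9 minutes → arrive 3:59 PM UTC on Sep 25.
Flight 2 in UTC: 12:17 PM − 8:45 = 3:32 AM on Sep 25.
+9 hours and 30 minutes → arrive 1:02 PM UTC on Sep 25.
Flight 2 lands earlier by 2 hours 57 minutes.

the second, by 2 hours 57 minutes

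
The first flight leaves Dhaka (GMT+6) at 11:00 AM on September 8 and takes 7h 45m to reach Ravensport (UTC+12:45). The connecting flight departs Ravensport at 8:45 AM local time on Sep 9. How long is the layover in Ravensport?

7 hours 15 minutes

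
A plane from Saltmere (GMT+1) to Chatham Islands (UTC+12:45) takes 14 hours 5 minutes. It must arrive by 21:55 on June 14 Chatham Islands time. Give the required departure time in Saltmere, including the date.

Target arrival in UTC: 21:55 − 12:45 = 09:10 on Jun 14.
Subtract 14 hours and 5 minutes → departure 19:05 UTC on Jun 13.
Saltmere is UTC+1:00: 19:05 + 1:00 = 20:05 on Jun 13.

20:05 on June 13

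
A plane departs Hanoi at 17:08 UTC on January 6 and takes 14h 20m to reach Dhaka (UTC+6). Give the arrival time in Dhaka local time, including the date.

13:28 on January 7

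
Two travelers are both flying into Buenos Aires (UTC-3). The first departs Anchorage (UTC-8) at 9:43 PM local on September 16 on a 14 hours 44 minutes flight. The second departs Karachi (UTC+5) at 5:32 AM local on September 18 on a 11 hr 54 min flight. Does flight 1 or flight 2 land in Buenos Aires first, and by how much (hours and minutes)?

the first, by 15 hours 59 minutes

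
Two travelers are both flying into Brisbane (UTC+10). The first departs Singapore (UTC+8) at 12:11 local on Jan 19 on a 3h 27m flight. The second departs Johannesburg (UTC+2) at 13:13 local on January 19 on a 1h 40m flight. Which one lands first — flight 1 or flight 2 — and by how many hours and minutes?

the first, by 5 hours 15 minutes

Flight 1 in UTC: 12:11 − 8:00 = 04:11 on Jan 19.
+3 hours 27 minutes → arrive 07:38 UTC on Jan 19.
Flight 2 in UTC: 13:13 − 2:00 = 11:13 on Jan 19.
+1 hour and 40 minutes → arrive 12:53 UTC on Jan 19.
Flight 1 lands earlier by 5 hours 15 minutes.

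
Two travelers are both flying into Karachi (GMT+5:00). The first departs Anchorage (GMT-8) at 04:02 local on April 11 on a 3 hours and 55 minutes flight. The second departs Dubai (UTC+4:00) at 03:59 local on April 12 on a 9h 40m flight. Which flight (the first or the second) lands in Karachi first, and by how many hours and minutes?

Flight 1 in UTC: 04:02 + 8:00 = 12:02 on Apr 11.
+3 hours 55 minutes → arrive 15:57 UTC on Apr 11.
Flight 2 in UTC: 03:59 − 4:00 = 23:59 on Apr 11.
+9 hours and 40 minutes → arrive 09:39 UTC on Apr 12.
Flight 1 lands earlier by 17 hours 42 minutes.

the first, by 17 hours 42 minutes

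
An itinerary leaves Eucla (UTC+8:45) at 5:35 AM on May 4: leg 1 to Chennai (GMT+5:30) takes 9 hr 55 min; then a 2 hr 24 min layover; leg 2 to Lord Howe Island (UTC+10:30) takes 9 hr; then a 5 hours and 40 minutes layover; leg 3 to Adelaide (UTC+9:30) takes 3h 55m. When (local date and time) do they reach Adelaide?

Convert departure to UTC: 5:35 AM − 8:45 = 8:50 PM UTC on May 3.
Add 9 hours and 55 minutes leg 1 → 6:45 AM UTC (May 4).
Add 2 hours 24 minutes layover in Chennai → 9:09 AM UTC.
Add 9 hours leg 2 → 6:09 PM UTC.
Add 5 hours 40 minutes layover in Lord Howe Island → 11:49 PM UTC.
Add 3 hours 55 minutes leg 3 → 3:44 AM UTC (May 5).
Adelaide is UTC+9:30, so local arrival = 3:44 AM + 9:30 = 1:14 PM on May 5.

1:14 PM on May 5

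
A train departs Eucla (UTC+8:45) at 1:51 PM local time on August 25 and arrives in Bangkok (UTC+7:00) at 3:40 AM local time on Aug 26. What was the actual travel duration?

15 hours 34 minutes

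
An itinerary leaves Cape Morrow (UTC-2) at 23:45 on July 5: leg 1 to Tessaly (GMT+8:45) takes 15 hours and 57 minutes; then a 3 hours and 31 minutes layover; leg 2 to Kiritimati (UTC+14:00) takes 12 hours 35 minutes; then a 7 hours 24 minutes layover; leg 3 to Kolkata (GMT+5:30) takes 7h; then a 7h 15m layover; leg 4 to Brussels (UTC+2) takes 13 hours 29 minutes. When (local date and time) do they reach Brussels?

22:56 on Jul 8

Convert departure to UTC: 23:45 + 2:00 = 01:45 UTC on Jul 6.
Add 15 hours and 57 minutes leg 1 → 17:42 UTC.
Add 3 hours 31 minutes layover in Tessaly → 21:13 UTC.
Add 12 hours 35 minutes leg 2 → 09:48 UTC (Jul 7).
Add 7 hours and 24 minutes layover in Kiritimati → 17:12 UTC.
Add 7 hours leg 3 → 00:12 UTC (Jul 8).
Add 7 hours and 15 minutes layover in Kolkata → 07:27 UTC.
Add 13 hours and 29 minutes leg 4 → 20:56 UTC.
Brussels is UTC+2:00, so local arrival = 20:56 + 2:00 = 22:56 on Jul 8.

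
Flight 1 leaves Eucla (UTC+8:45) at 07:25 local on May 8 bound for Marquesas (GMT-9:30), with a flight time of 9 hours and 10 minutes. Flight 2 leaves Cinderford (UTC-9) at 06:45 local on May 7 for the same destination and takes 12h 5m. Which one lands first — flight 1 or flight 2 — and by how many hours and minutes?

Flight 1 in UTC: 07:25 − 8:45 = 22:40 on May 7.
+9 hours 10 minutes → arrive 07:50 UTC on May 8.
Flight 2 in UTC: 06:45 + 9:00 = 15:45 on May 7.
+12 hours 5 minutes → arrive 03:50 UTC on May 8.
Flight 2 lands earlier by 4 hours.

the second, by 4 hours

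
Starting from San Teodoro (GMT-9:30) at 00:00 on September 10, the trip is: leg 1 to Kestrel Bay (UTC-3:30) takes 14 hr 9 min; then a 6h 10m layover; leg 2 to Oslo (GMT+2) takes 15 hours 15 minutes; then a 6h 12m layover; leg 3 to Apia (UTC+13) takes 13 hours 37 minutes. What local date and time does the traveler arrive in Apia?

05:53 on September 13

Convert departure to UTC: 00:00 + 9:30 = 09:30 UTC on Sep 10.
Add 14 hours and 9 minutes leg 1 → 23:39 UTC.
Add 6 hours 10 minutes layover in Kestrel Bay → 05:49 UTC (Sep 11).
Add 15 hours 15 minutes leg 2 → 21:04 UTC.
Add 6 hours and 12 minutes layover in Oslo → 03:16 UTC (Sep 12).
Add 13 hours 37 minutes leg 3 → 16:53 UTC.
Apia is UTC+13:00, so local arrival = 16:53 + 13:00 = 05:53 on Sep 13.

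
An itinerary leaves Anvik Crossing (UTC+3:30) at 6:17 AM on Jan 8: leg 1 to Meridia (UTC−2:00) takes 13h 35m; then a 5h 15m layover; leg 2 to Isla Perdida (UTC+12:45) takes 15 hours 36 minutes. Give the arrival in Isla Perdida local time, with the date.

Convert departure to UTC: 6:17 AM − 3:30 = 2:47 AM UTC on Jan 8.
Add 13 hours and 35 minutes leg 1 → 4:22 PM UTC.
Add 5 hours 15 minutes layover in Meridia → 9:37 PM UTC.
Add 15 hours 36 minutes leg 2 → 1:13 PM UTC (Jan 9).
Isla Perdida is UTC+12:45, so local arrival = 1:13 PM + 12:45 = 1:58 AM on Jan 10.

1:58 AM on Jan 10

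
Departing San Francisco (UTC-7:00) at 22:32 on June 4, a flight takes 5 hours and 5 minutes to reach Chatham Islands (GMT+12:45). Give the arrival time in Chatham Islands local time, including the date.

23:22 on June 5

Convert departure to UTC: 22:32 + 7:00 = 05:32 UTC on Jun 5.
Add 5 hours 5 minutes travel time → 10:37 UTC.
Chatham Islands is UTC+12:45, so local arrival = 10:37 + 12:45 = 23:22 on Jun 5.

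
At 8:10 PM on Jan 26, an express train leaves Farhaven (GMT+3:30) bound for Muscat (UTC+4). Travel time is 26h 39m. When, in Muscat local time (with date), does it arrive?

11:19 PM on Jan 27

Muscat is 0:30 ahead of Farhaven.
After 26 hours and 39 minutes it is 10:49 PM (Jan 27) in Farhaven.
Shift by the zone difference: 10:49 PM + 0:30 = 11:19 PM on Jan 27 in Muscat.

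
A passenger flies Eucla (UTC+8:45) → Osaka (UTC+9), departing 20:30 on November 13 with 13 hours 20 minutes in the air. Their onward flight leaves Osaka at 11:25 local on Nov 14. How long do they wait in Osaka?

1 hour 20 minutes

Convert departure to UTC: 20:30 − 8:45 = 11:45 UTC on Nov 13.
Add 13 hours and 20 minutes flight time → 01:05 UTC (Nov 14).
Osaka is UTC+9:00, so local arrival = 01:05 + 9:00 = 10:05 on Nov 14.
Layover = 11:25 − 10:05 = 1 hour 20 minutes.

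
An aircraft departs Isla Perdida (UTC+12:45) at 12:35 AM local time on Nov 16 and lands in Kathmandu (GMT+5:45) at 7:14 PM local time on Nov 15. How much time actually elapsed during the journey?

Kathmandu is 7:00 behind Isla Perdida.
Clock-face elapsed time (ignoring zones) is −5 hours 21 minutes.
Actual elapsed = −5 hours 21 minutes + 7:00 = 1 hour 39 minutes.

1 hour 39 minutes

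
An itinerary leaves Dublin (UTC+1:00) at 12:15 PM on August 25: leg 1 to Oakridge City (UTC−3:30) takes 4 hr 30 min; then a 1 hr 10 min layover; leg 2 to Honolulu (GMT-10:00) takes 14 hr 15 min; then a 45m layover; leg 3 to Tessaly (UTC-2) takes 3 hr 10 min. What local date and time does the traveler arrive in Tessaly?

Convert departure to UTC: 12:15 PM − 1:00 = 11:15 AM UTC on Aug 25.
Add 4 hours and 30 minutes leg 1 → 3:45 PM UTC.
Add 1 hour 10 minutes layover in Oakridge City → 4:55 PM UTC.
Add 14 hours and 15 minutes leg 2 → 7:10 AM UTC (Aug 26).
Add 45 minutes layover in Honolulu → 7:55 AM UTC.
Add 3 hours 10 minutes leg 3 → 11:05 AM UTC.
Tessaly is UTC−2:00, so local arrival = 11:05 AM − 2:00 = 9:05 AM on Aug 26.

9:05 AM on Aug 26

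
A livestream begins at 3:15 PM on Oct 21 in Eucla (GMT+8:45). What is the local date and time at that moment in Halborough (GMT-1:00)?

5:30 AM on Oct 21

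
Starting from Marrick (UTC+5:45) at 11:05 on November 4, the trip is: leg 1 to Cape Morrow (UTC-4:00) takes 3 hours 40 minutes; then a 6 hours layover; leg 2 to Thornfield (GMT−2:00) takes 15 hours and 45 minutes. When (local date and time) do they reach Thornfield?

Convert departure to UTC: 11:05 − 5:45 = 05:20 UTC on Nov 4.
Add 3 hours 40 minutes leg 1 → 09:00 UTC.
Add 6 hours layover in Cape Morrow → 15:00 UTC.
Add 15 hours 45 minutes leg 2 → 06:45 UTC (Nov 5).
Thornfield is UTC−2:00, so local arrival = 06:45 − 2:00 = 04:45 on Nov 5.

04:45 on November 5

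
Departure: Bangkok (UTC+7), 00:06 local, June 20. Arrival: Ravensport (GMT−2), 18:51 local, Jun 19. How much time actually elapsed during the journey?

3 hours 45 minutes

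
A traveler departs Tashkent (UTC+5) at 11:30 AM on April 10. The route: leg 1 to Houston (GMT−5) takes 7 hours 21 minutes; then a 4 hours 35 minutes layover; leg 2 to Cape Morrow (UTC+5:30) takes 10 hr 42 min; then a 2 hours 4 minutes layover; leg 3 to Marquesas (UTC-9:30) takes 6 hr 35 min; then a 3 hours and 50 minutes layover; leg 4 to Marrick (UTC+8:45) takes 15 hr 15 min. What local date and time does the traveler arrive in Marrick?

5:37 PM on April 12

Convert departure to UTC: 11:30 AM − 5:00 = 6:30 AM UTC on Apr 10.
Add 7 hours 21 minutes leg 1 → 1:51 PM UTC.
Add 4 hours 35 minutes layover in Houston → 6:26 PM UTC.
Add 10 hours 42 minutes leg 2 → 5:08 AM UTC (Apr 11).
Add 2 hours and 4 minutes layover in Cape Morrow → 7:12 AM UTC.
Add 6 hours 35 minutes leg 3 → 1:47 PM UTC.
Add 3 hours 50 minutes layover in Marquesas → 5:37 PM UTC.
Add 15 hours 15 minutes leg 4 → 8:52 AM UTC (Apr 12).
Marrick is UTC+8:45, so local arrival = 8:52 AM + 8:45 = 5:37 PM on Apr 12.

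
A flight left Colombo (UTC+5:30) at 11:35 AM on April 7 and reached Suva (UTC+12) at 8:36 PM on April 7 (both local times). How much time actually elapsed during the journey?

Suva is 6:30 ahead of Colombo.
Clock-face elapsed time (ignoring zones) is 9 hours 1 minute.
Actual elapsed = 9 hours 1 minute − 6:30 = 2 hours 31 minutes.

2 hours 31 minutes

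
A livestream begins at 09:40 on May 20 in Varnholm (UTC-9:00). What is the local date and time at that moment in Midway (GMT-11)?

07:40 on May 20

In UTC: 09:40 + 9:00 = 18:40 on May 20.
Midway is UTC−11:00: 18:40 − 11:00 = 07:40 on May 20.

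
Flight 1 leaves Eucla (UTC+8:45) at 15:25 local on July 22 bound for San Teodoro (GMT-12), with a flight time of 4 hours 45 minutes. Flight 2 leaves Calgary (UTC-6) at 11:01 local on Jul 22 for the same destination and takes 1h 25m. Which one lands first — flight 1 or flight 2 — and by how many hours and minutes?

the first, by 7 hours 1 minute

Flight 1 in UTC: 15:25 − 8:45 = 06:40 on Jul 22.
+4 hours and 45 minutes → arrive 11:25 UTC on Jul 22.
Flight 2 in UTC: 11:01 + 6:00 = 17:01 on Jul 22.
+1 hour 25 minutes → arrive 18:26 UTC on Jul 22.
Flight 1 lands earlier by 7 hours 1 minute.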